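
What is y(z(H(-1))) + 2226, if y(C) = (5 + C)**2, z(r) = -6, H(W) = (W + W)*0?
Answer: 2227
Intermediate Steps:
H(W) = 0 (H(W) = (2*W)*0 = 0)
y(z(H(-1))) + 2226 = (5 - 6)**2 + 2226 = (-1)**2 + 2226 = 1 + 2226 = 2227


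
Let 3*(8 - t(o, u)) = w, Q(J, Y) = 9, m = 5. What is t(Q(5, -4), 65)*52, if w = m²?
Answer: -52/3 ≈ -17.333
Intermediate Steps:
w = 25 (w = 5² = 25)
t(o, u) = -⅓ (t(o, u) = 8 - ⅓*25 = 8 - 25/3 = -⅓)
t(Q(5, -4), 65)*52 = -⅓*52 = -52/3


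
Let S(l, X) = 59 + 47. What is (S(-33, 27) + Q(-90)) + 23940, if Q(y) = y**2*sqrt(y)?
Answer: 24046 + 24300*I*sqrt(10) ≈ 24046.0 + 76843.0*I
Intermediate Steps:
S(l, X) = 106
Q(y) = y**(5/2)
(S(-33, 27) + Q(-90)) + 23940 = (106 + (-90)**(5/2)) + 23940 = (106 + 24300*I*sqrt(10)) + 23940 = 24046 + 24300*I*sqrt(10)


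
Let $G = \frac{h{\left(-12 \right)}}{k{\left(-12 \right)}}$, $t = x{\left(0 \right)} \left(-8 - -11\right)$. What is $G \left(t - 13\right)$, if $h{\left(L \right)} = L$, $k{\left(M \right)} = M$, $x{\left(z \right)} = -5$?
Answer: $-28$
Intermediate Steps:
$t = -15$ ($t = - 5 \left(-8 - -11\right) = - 5 \left(-8 + 11\right) = \left(-5\right) 3 = -15$)
$G = 1$ ($G = - \frac{12}{-12} = \left(-12\right) \left(- \frac{1}{12}\right) = 1$)
$G \left(t - 13\right) = 1 \left(-15 - 13\right) = 1 \left(-28\right) = -28$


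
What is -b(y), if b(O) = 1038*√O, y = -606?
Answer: -1038*I*√606 ≈ -25553.0*I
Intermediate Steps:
-b(y) = -1038*√(-606) = -1038*I*√606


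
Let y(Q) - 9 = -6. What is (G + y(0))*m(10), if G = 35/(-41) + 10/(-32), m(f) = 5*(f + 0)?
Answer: 30075/328 ≈ 91.692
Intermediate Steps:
y(Q) = 3 (y(Q) = 9 - 6 = 3)
m(f) = 5*f
G = -765/656 (G = 35*(-1/41) + 10*(-1/32) = -35/41 - 5/16 = -765/656 ≈ -1.1662)
(G + y(0))*m(10) = (-765/656 + 3)*(5*10) = (1203/656)*50 = 30075/328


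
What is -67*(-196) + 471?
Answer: 13603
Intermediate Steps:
-67*(-196) + 471 = 13132 + 471 = 13603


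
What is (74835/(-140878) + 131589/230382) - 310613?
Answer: -280032729262766/901548761 ≈ -3.1061e+5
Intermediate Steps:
(74835/(-140878) + 131589/230382) - 310613 = (74835*(-1/140878) + 131589*(1/230382)) - 310613 = (-74835/140878 + 14621/25598) - 310613 = 36037727/901548761 - 310613 = -280032729262766/901548761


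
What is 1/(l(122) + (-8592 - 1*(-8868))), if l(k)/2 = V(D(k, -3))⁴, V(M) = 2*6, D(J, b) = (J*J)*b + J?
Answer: 1/41748 ≈ 2.3953e-5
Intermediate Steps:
D(J, b) = J + b*J² (D(J, b) = J²*b + J = b*J² + J = J + b*J²)
V(M) = 12
l(k) = 41472 (l(k) = 2*12⁴ = 2*20736 = 41472)
1/(l(122) + (-8592 - 1*(-8868))) = 1/(41472 + (-8592 - 1*(-8868))) = 1/(41472 + (-8592 + 8868)) = 1/(41472 + 276) = 1/41748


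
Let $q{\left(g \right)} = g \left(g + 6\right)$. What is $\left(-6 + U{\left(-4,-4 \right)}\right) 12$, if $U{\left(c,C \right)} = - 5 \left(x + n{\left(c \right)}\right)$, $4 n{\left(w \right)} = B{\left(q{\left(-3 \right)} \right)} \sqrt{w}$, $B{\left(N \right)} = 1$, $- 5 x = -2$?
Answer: $-96 - 30 i \approx -96.0 - 30.0 i$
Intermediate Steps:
$x = \frac{2}{5}$ ($x = \left(- \frac{1}{5}\right) \left(-2\right) = \frac{2}{5} \approx 0.4$)
$q{\left(g \right)} = g \left(6 + g\right)$
$n{\left(w \right)} = \frac{\sqrt{w}}{4}$ ($n{\left(w \right)} = \frac{1 \sqrt{w}}{4} = \frac{\sqrt{w}}{4}$)
$U{\left(c,C \right)} = -2 - \frac{5 \sqrt{c}}{4}$ ($U{\left(c,C \right)} = - 5 \left(\frac{2}{5} + \frac{\sqrt{c}}{4}\right) = -2 - \frac{5 \sqrt{c}}{4}$)
$\left(-6 + U{\left(-4,-4 \right)}\right) 12 = \left(-6 - \left(2 + \frac{5 \sqrt{-4}}{4}\right)\right) 12 = \left(-6 - \left(2 + \frac{5 \cdot 2 i}{4}\right)\right) 12 = \left(-6 - \left(2 + \frac{5 i}{2}\right)\right) 12 = \left(-8 - \frac{5 i}{2}\right) 12 = -96 - 30 i$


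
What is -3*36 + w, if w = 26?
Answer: -82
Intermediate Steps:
-3*36 + w = -3*36 + 26 = -108 + 26 = -82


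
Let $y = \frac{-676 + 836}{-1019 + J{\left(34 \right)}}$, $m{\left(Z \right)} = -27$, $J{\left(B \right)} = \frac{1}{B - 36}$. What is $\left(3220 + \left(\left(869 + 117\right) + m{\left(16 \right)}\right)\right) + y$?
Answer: $\frac{8520661}{2039} \approx 4178.8$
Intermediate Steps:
$J{\left(B \right)} = \frac{1}{-36 + B}$
$y = - \frac{320}{2039}$ ($y = \frac{-676 + 836}{-1019 + \frac{1}{-36 + 34}} = \frac{160}{-1019 + \frac{1}{-2}} = \frac{160}{-1019 - \frac{1}{2}} = \frac{160}{- \frac{2039}{2}} = 160 \left(- \frac{2}{2039}\right) = - \frac{320}{2039} \approx -0.15694$)
$\left(3220 + \left(\left(869 + 117\right) + m{\left(16 \right)}\right)\right) + y = \left(3220 + \left(\left(869 + 117\right) - 27\right)\right) - \frac{320}{2039} = \left(3220 + \left(986 - 27\right)\right) - \frac{320}{2039} = \left(3220 + 959\right) - \frac{320}{2039} = 4179 - \frac{320}{2039} = \frac{8520661}{2039}$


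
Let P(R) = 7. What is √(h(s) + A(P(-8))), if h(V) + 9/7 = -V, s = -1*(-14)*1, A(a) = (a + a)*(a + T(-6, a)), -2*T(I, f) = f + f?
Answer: I*√749/7 ≈ 3.9097*I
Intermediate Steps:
T(I, f) = -f (T(I, f) = -(f + f)/2 = -f)
A(a) = 0 (A(a) = (a + a)*(a - a) = (2*a)*0 = 0)
s = 14 (s = 14*1 = 14)
h(V) = -9/7 - V
√(h(s) + A(P(-8))) = √((-9/7 - 1*14) + 0) = √((-9/7 - 14) + 0) = √(-107/7 + 0) = √(-107/7) = I*√749/7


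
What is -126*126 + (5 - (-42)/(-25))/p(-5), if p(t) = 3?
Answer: -1190617/75 ≈ -15875.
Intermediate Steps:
-126*126 + (5 - (-42)/(-25))/p(-5) = -126*126 + (5 - (-42)/(-25))/3 = -15876 + (5 - (-42)*(-1)/25)*(⅓) = -15876 + (5 - 1*42/25)*(⅓) = -15876 + (5 - 42/25)*(⅓) = -15876 + (83/25)*(⅓) = -15876 + 83/75 = -1190617/75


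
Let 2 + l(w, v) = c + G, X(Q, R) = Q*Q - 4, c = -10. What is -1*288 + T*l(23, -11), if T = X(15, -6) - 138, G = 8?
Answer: -620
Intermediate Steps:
X(Q, R) = -4 + Q² (X(Q, R) = Q² - 4 = -4 + Q²)
l(w, v) = -4 (l(w, v) = -2 + (-10 + 8) = -2 - 2 = -4)
T = 83 (T = (-4 + 15²) - 138 = (-4 + 225) - 138 = 221 - 138 = 83)
-1*288 + T*l(23, -11) = -1*288 + 83*(-4) = -288 - 332 = -620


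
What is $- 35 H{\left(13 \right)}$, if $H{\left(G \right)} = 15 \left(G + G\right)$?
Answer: $-13650$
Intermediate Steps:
$H{\left(G \right)} = 30 G$ ($H{\left(G \right)} = 15 \cdot 2 G = 30 G$)
$- 35 H{\left(13 \right)} = - 35 \cdot 30 \cdot 13 = \left(-35\right) 390 = -13650$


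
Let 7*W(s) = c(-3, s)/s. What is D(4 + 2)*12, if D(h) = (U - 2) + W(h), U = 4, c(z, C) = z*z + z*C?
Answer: 150/7 ≈ 21.429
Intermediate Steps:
c(z, C) = z² + C*z
W(s) = (9 - 3*s)/(7*s) (W(s) = ((-3*(s - 3))/s)/7 = ((-3*(-3 + s))/s)/7 = ((9 - 3*s)/s)/7 = (9 - 3*s)/(7*s))
D(h) = 2 + 3*(3 - h)/(7*h) (D(h) = (4 - 2) + 3*(3 - h)/(7*h) = 2 + 3*(3 - h)/(7*h))
D(4 + 2)*12 = ((9 + 11*(4 + 2))/(7*(4 + 2)))*12 = ((⅐)*(9 + 11*6)/6)*12 = ((⅐)*(⅙)*(9 + 66))*12 = ((⅐)*(⅙)*75)*12 = (25/14)*12 = 150/7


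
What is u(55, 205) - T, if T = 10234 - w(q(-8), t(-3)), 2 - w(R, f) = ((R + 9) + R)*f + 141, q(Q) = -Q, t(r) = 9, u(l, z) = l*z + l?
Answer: 732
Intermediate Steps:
u(l, z) = l + l*z
w(R, f) = -139 - f*(9 + 2*R) (w(R, f) = 2 - (((R + 9) + R)*f + 141) = 2 - (((9 + R) + R)*f + 141) = 2 - ((9 + 2*R)*f + 141) = 2 - (f*(9 + 2*R) + 141) = 2 - (141 + f*(9 + 2*R)) = 2 + (-141 - f*(9 + 2*R)) = -139 - f*(9 + 2*R))
T = 10598 (T = 10234 - (-139 - 9*9 - 2*(-1*(-8))*9) = 10234 - (-139 - 81 - 2*8*9) = 10234 - (-139 - 81 - 144) = 10234 - 1*(-364) = 10234 + 364 = 10598)
u(55, 205) - T = 55*(1 + 205) - 1*10598 = 55*206 - 10598 = 11330 - 10598 = 732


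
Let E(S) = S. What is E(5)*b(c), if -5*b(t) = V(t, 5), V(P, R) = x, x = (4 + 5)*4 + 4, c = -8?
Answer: -40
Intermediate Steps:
x = 40 (x = 9*4 + 4 = 36 + 4 = 40)
V(P, R) = 40
b(t) = -8 (b(t) = -⅕*40 = -8)
E(5)*b(c) = 5*(-8) = -40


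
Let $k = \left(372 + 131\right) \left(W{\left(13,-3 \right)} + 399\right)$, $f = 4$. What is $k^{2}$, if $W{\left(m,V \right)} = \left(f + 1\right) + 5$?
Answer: $42323598529$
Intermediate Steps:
$W{\left(m,V \right)} = 10$ ($W{\left(m,V \right)} = \left(4 + 1\right) + 5 = 5 + 5 = 10$)
$k = 205727$ ($k = \left(372 + 131\right) \left(10 + 399\right) = 503 \cdot 409 = 205727$)
$k^{2} = 205727^{2} = 42323598529$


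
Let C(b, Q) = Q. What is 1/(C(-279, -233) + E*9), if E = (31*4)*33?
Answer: 1/36595 ≈ 2.7326e-5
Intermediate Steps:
E = 4092 (E = 124*33 = 4092)
1/(C(-279, -233) + E*9) = 1/(-233 + 4092*9) = 1/(-233 + 36828) = 1/36595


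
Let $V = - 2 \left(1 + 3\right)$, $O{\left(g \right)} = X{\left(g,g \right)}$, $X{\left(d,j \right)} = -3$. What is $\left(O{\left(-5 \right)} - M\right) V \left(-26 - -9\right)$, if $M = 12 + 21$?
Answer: $-4896$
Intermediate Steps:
$M = 33$
$O{\left(g \right)} = -3$
$V = -8$ ($V = \left(-2\right) 4 = -8$)
$\left(O{\left(-5 \right)} - M\right) V \left(-26 - -9\right) = \left(-3 - 33\right) \left(-8\right) \left(-26 - -9\right) = \left(-3 - 33\right) \left(-8\right) \left(-26 + 9\right) = \left(-36\right) \left(-8\right) \left(-17\right) = 288 \left(-17\right) = -4896$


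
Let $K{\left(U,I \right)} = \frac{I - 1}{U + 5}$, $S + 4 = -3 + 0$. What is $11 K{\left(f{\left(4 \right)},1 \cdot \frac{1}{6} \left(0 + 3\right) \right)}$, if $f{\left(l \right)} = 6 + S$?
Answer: $- \frac{11}{8} \approx -1.375$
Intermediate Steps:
$S = -7$ ($S = -4 + \left(-3 + 0\right) = -4 - 3 = -7$)
$f{\left(l \right)} = -1$ ($f{\left(l \right)} = 6 - 7 = -1$)
$K{\left(U,I \right)} = \frac{-1 + I}{5 + U}$
$11 K{\left(f{\left(4 \right)},1 \cdot \frac{1}{6} \left(0 + 3\right) \right)} = 11 \frac{-1 + 1 \cdot \frac{1}{6} \left(0 + 3\right)}{5 - 1} = 11 \frac{-1 + 1 \cdot \frac{1}{6} \cdot 3}{4} = 11 \frac{-1 + \frac{1}{6} \cdot 3}{4} = 11 \frac{-1 + \frac{1}{2}}{4} = 11 \cdot \frac{1}{4} \left(- \frac{1}{2}\right) = 11 \left(- \frac{1}{8}\right) = - \frac{11}{8}$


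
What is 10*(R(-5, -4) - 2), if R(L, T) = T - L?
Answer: -10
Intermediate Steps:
10*(R(-5, -4) - 2) = 10*((-4 - 1*(-5)) - 2) = 10*((-4 + 5) - 2) = 10*(1 - 2) = 10*(-1) = -10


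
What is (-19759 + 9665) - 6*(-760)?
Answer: -5534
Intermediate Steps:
(-19759 + 9665) - 6*(-760) = -10094 + 4560 = -5534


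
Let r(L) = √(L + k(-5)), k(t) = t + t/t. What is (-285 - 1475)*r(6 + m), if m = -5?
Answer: -1760*I*√3 ≈ -3048.4*I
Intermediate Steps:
k(t) = 1 + t (k(t) = t + 1 = 1 + t)
r(L) = √(-4 + L) (r(L) = √(L + (1 - 5)) = √(L - 4) = √(-4 + L))
(-285 - 1475)*r(6 + m) = (-285 - 1475)*√(-4 + (6 - 5)) = -1760*√(-4 + 1) = -1760*I*√3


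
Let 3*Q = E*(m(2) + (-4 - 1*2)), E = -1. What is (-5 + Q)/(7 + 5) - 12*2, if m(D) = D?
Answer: -875/36 ≈ -24.306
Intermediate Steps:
Q = 4/3 (Q = (-(2 + (-4 - 1*2)))/3 = (-(2 + (-4 - 2)))/3 = (-(2 - 6))/3 = (-1*(-4))/3 = (⅓)*4 = 4/3 ≈ 1.3333)
(-5 + Q)/(7 + 5) - 12*2 = (-5 + 4/3)/(7 + 5) - 12*2 = -11/3/12 - 24 = -11/3*1/12 - 24 = -11/36 - 24 = -875/36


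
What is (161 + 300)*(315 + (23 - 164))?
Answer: 80214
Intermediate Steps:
(161 + 300)*(315 + (23 - 164)) = 461*(315 - 141) = 461*174 = 80214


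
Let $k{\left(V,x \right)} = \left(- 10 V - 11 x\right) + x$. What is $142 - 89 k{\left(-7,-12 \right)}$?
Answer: $-16768$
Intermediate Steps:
$k{\left(V,x \right)} = - 10 V - 10 x$ ($k{\left(V,x \right)} = \left(- 11 x - 10 V\right) + x = - 10 V - 10 x$)
$142 - 89 k{\left(-7,-12 \right)} = 142 - 89 \left(\left(-10\right) \left(-7\right) - -120\right) = 142 - 89 \left(70 + 120\right) = 142 - 16910 = -16768$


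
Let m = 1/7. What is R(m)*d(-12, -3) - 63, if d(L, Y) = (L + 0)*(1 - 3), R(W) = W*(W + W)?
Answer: -3039/49 ≈ -62.020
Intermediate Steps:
m = 1/7 ≈ 0.14286
R(W) = 2*W**2 (R(W) = W*(2*W) = 2*W**2)
d(L, Y) = -2*L (d(L, Y) = L*(-2) = -2*L)
R(m)*d(-12, -3) - 63 = (2*(1/7)**2)*(-2*(-12)) - 63 = (2*(1/49))*24 - 63 = (2/49)*24 - 63 = 48/49 - 63 = -3039/49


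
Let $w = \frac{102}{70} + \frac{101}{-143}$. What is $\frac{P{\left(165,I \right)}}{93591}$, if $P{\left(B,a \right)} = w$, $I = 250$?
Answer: $\frac{3758}{468422955} \approx 8.0227 \cdot 10^{-6}$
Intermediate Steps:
$w = \frac{3758}{5005}$ ($w = 102 \cdot \frac{1}{70} + 101 \left(- \frac{1}{143}\right) = \frac{51}{35} - \frac{101}{143} = \frac{3758}{5005} \approx 0.75085$)
$P{\left(B,a \right)} = \frac{3758}{5005}$
$\frac{P{\left(165,I \right)}}{93591} = \frac{3758}{5005 \cdot 93591} = \frac{3758}{5005} \cdot \frac{1}{93591} = \frac{3758}{468422955}$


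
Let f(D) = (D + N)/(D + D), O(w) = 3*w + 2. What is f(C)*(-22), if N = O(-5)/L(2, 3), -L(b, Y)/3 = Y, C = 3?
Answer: -440/27 ≈ -16.296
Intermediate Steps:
L(b, Y) = -3*Y
O(w) = 2 + 3*w
N = 13/9 (N = (2 + 3*(-5))/((-3*3)) = (2 - 15)/(-9) = -13*(-⅑) = 13/9 ≈ 1.4444)
f(D) = (13/9 + D)/(2*D) (f(D) = (D + 13/9)/(D + D) = (13/9 + D)/((2*D)) = (13/9 + D)*(1/(2*D)) = (13/9 + D)/(2*D))
f(C)*(-22) = ((1/18)*(13 + 9*3)/3)*(-22) = ((1/18)*(⅓)*(13 + 27))*(-22) = ((1/18)*(⅓)*40)*(-22) = (20/27)*(-22) = -440/27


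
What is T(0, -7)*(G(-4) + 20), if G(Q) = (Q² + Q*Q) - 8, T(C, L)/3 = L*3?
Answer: -2772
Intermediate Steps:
T(C, L) = 9*L (T(C, L) = 3*(L*3) = 3*(3*L) = 9*L)
G(Q) = -8 + 2*Q² (G(Q) = (Q² + Q²) - 8 = 2*Q² - 8 = -8 + 2*Q²)
T(0, -7)*(G(-4) + 20) = (9*(-7))*((-8 + 2*(-4)²) + 20) = -63*((-8 + 2*16) + 20) = -63*((-8 + 32) + 20) = -63*(24 + 20) = -63*44 = -2772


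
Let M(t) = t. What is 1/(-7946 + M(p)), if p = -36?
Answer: -1/7982 ≈ -0.00012528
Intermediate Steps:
1/(-7946 + M(p)) = 1/(-7946 - 36) = 1/(-7982) = -1/7982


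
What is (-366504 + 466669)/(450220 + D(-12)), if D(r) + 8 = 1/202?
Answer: 4046666/18188565 ≈ 0.22248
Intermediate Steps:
D(r) = -1615/202 (D(r) = -8 + 1/202 = -1615/202)
(-366504 + 466669)/(450220 + D(-12)) = (-366504 + 466669)/(450220 - 1615/202) = 100165/(90942825/202) = 100165*(202/90942825) = 4046666/18188565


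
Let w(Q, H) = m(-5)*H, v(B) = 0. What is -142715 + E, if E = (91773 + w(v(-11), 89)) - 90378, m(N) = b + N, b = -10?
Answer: -142655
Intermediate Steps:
m(N) = -10 + N
w(Q, H) = -15*H (w(Q, H) = (-10 - 5)*H = -15*H)
E = 60 (E = (91773 - 15*89) - 90378 = (91773 - 1335) - 90378 = 90438 - 90378 = 60)
-142715 + E = -142715 + 60 = -142655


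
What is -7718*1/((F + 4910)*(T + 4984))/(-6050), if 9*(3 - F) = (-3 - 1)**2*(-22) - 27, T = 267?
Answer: 34731/708375127900 ≈ 4.9029e-8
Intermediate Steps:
F = 406/9 (F = 3 - ((-3 - 1)**2*(-22) - 27)/9 = 3 - ((-4)**2*(-22) - 27)/9 = 3 - (16*(-22) - 27)/9 = 3 - (-352 - 27)/9 = 3 - 1/9*(-379) = 3 + 379/9 = 406/9 ≈ 45.111)
-7718*1/((F + 4910)*(T + 4984))/(-6050) = -7718*1/((267 + 4984)*(406/9 + 4910))/(-6050) = -7718/((44596/9)*5251)*(-1/6050) = -7718/234173596/9*(-1/6050) = -7718*9/234173596*(-1/6050) = -34731/117086798*(-1/6050) = 34731/708375127900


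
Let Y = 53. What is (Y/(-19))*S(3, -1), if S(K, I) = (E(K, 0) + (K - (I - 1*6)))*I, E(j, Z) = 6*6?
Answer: 2438/19 ≈ 128.32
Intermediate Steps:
E(j, Z) = 36
S(K, I) = I*(42 + K - I) (S(K, I) = (36 + (K - (I - 1*6)))*I = (36 + (K - (I - 6)))*I = (36 + (K - (-6 + I)))*I = (36 + (K + (6 - I)))*I = (36 + (6 + K - I))*I = (42 + K - I)*I = I*(42 + K - I))
(Y/(-19))*S(3, -1) = (53/(-19))*(-(42 + 3 - 1*(-1))) = (53*(-1/19))*(-(42 + 3 + 1)) = -(-53)*46/19 = -53/19*(-46) = 2438/19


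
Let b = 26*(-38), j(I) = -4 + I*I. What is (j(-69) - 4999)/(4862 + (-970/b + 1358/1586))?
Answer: -7292428/146566895 ≈ -0.049755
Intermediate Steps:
j(I) = -4 + I²
b = -988
(j(-69) - 4999)/(4862 + (-970/b + 1358/1586)) = ((-4 + (-69)²) - 4999)/(4862 + (-970/(-988) + 1358/1586)) = ((-4 + 4761) - 4999)/(4862 + (-970*(-1/988) + 1358*(1/1586))) = (4757 - 4999)/(4862 + (485/494 + 679/793)) = -242/(4862 + 55387/30134) = -242/146566895/30134 = -242*30134/146566895 = -7292428/146566895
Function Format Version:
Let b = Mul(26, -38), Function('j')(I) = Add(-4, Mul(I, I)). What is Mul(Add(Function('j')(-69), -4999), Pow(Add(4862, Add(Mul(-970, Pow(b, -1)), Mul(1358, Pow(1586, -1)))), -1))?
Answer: Rational(-7292428, 146566895) ≈ -0.049755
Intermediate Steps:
Function('j')(I) = Add(-4, Pow(I, 2))
b = -988
Mul(Add(Function('j')(-69), -4999), Pow(Add(4862, Add(Mul(-970, Pow(b, -1)), Mul(1358, Pow(1586, -1)))), -1)) = Mul(Add(Add(-4, Pow(-69, 2)), -4999), Pow(Add(4862, Add(Mul(-970, Pow(-988, -1)), Mul(1358, Pow(1586, -1)))), -1)) = Mul(Add(Add(-4, 4761), -4999), Pow(Add(4862, Add(Mul(-970, Rational(-1, 988)), Mul(1358, Rational(1, 1586)))), -1)) = Mul(Add(4757, -4999), Pow(Add(4862, Add(Rational(485, 494), Rational(679, 793))), -1)) = Mul(-242, Pow(Add(4862, Rational(55387, 30134)), -1)) = Mul(-242, Pow(Rational(146566895, 30134), -1)) = Mul(-242, Rational(30134, 146566895)) = Rational(-7292428, 146566895)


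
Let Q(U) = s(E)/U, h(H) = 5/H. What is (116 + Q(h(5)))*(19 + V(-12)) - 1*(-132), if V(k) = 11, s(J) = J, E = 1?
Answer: 3642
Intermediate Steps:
Q(U) = 1/U
(116 + Q(h(5)))*(19 + V(-12)) - 1*(-132) = (116 + 1/(5/5))*(19 + 11) - 1*(-132) = (116 + 1/(5*(1/5)))*30 + 132 = (116 + 1/1)*30 + 132 = (116 + 1)*30 + 132 = 117*30 + 132 = 3510 + 132 = 3642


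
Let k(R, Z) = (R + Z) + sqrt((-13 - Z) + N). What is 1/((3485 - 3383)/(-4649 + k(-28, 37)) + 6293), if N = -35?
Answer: 135485834425/852609377695889 + 102*I*sqrt(85)/852609377695889 ≈ 0.00015891 + 1.103e-12*I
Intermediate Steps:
k(R, Z) = R + Z + sqrt(-48 - Z) (k(R, Z) = (R + Z) + sqrt((-13 - Z) - 35) = (R + Z) + sqrt(-48 - Z) = R + Z + sqrt(-48 - Z))
1/((3485 - 3383)/(-4649 + k(-28, 37)) + 6293) = 1/((3485 - 3383)/(-4649 + (-28 + 37 + sqrt(-48 - 1*37))) + 6293) = 1/(102/(-4649 + (-28 + 37 + sqrt(-48 - 37))) + 6293) = 1/(102/(-4649 + (-28 + 37 + sqrt(-85))) + 6293) = 1/(102/(-4649 + (-28 + 37 + I*sqrt(85))) + 6293) = 1/(102/(-4649 + (9 + I*sqrt(85))) + 6293) = 1/(102/(-4640 + I*sqrt(85)) + 6293) = 1/(6293 + 102/(-4640 + I*sqrt(85)))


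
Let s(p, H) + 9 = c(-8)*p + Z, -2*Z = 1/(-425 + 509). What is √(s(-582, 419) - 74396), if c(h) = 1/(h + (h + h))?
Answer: I*√524830614/84 ≈ 272.73*I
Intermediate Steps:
c(h) = 1/(3*h) (c(h) = 1/(h + 2*h) = 1/(3*h))
Z = -1/168 (Z = -1/(2*(-425 + 509)) = -½/84 = -½*1/84 = -1/168 ≈ -0.0059524)
s(p, H) = -1513/168 - p/24 (s(p, H) = -9 + (((⅓)/(-8))*p - 1/168) = -9 + (((⅓)*(-⅛))*p - 1/168) = -9 + (-p/24 - 1/168) = -9 + (-1/168 - p/24) = -1513/168 - p/24)
√(s(-582, 419) - 74396) = √((-1513/168 - 1/24*(-582)) - 74396) = √((-1513/168 + 97/4) - 74396) = √(2561/168 - 74396) = √(-12495967/168) = I*√524830614/84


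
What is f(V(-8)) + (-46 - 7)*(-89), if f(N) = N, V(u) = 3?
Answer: 4720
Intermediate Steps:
f(V(-8)) + (-46 - 7)*(-89) = 3 + (-46 - 7)*(-89) = 3 - 53*(-89) = 3 + 4717 = 4720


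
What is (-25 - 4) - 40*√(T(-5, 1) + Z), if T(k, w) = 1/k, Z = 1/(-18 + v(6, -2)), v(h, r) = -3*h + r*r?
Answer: -29 - I*√370 ≈ -29.0 - 19.235*I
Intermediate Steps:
v(h, r) = r² - 3*h (v(h, r) = -3*h + r² = r² - 3*h)
Z = -1/32 (Z = 1/(-18 + ((-2)² - 3*6)) = 1/(-18 + (4 - 18)) = 1/(-18 - 14) = 1/(-32) = -1/32 ≈ -0.031250)
(-25 - 4) - 40*√(T(-5, 1) + Z) = (-25 - 4) - 40*√(1/(-5) - 1/32) = -29 - 40*√(-⅕ - 1/32) = -29 - I*√370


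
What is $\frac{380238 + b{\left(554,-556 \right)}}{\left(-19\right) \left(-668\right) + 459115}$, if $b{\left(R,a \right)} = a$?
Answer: $\frac{379682}{471807} \approx 0.80474$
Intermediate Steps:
$\frac{380238 + b{\left(554,-556 \right)}}{\left(-19\right) \left(-668\right) + 459115} = \frac{380238 - 556}{\left(-19\right) \left(-668\right) + 459115} = \frac{379682}{12692 + 459115} = \frac{379682}{471807}$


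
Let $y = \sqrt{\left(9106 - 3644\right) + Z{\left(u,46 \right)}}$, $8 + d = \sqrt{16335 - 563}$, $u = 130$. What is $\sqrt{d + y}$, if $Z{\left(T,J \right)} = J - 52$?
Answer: $\sqrt{-8 + 2 \sqrt{3943} + 4 \sqrt{341}} \approx 13.837$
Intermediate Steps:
$Z{\left(T,J \right)} = -52 + J$ ($Z{\left(T,J \right)} = J - 52 = -52 + J$)
$d = -8 + 2 \sqrt{3943}$ ($d = -8 + \sqrt{16335 - 563} = -8 + \sqrt{15772} = -8 + 2 \sqrt{3943} \approx 117.59$)
$y = 4 \sqrt{341}$ ($y = \sqrt{\left(9106 - 3644\right) + \left(-52 + 46\right)} = \sqrt{5462 - 6} = \sqrt{5456} = 4 \sqrt{341} \approx 73.865$)
$\sqrt{d + y} = \sqrt{\left(-8 + 2 \sqrt{3943}\right) + 4 \sqrt{341}} = \sqrt{-8 + 2 \sqrt{3943} + 4 \sqrt{341}}$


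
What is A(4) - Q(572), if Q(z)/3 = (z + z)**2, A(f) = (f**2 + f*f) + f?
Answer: -3926172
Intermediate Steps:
A(f) = f + 2*f**2 (A(f) = (f**2 + f**2) + f = 2*f**2 + f = f + 2*f**2)
Q(z) = 12*z**2 (Q(z) = 3*(z + z)**2 = 3*(2*z)**2 = 3*(4*z**2) = 12*z**2)
A(4) - Q(572) = 4*(1 + 2*4) - 12*572**2 = 4*(1 + 8) - 12*327184 = 4*9 - 1*3926208 = 36 - 3926208 = -3926172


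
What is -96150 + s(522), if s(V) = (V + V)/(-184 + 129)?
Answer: -5289294/55 ≈ -96169.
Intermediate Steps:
s(V) = -2*V/55 (s(V) = (2*V)/(-55) = (2*V)*(-1/55) = -2*V/55)
-96150 + s(522) = -96150 - 2/55*522 = -96150 - 1044/55 = -5289294/55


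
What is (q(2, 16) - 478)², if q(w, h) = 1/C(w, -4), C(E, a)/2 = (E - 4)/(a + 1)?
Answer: 3644281/16 ≈ 2.2777e+5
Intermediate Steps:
C(E, a) = 2*(-4 + E)/(1 + a) (C(E, a) = 2*((E - 4)/(a + 1)) = 2*((-4 + E)/(1 + a)) = 2*(-4 + E)/(1 + a))
q(w, h) = 1/(8/3 - 2*w/3) (q(w, h) = 1/(2*(-4 + w)/(1 - 4)) = 1/(2*(-4 + w)/(-3)) = 1/(2*(-⅓)*(-4 + w)) = 1/(8/3 - 2*w/3))
(q(2, 16) - 478)² = (3/(2*(4 - 1*2)) - 478)² = (3/(2*(4 - 2)) - 478)² = ((3/2)/2 - 478)² = ((3/2)*(½) - 478)² = (¾ - 478)² = (-1909/4)² = 3644281/16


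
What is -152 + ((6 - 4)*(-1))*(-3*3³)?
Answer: 10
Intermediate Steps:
-152 + ((6 - 4)*(-1))*(-3*3³) = -152 + (2*(-1))*(-3*27) = -152 - 2*(-81) = -152 + 162 = 10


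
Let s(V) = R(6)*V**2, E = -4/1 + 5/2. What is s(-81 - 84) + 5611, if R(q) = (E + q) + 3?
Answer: 419597/2 ≈ 2.0980e+5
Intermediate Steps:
E = -3/2 (E = -4*1 + 5*(1/2) = -4 + 5/2 = -3/2 ≈ -1.5000)
R(q) = 3/2 + q (R(q) = (-3/2 + q) + 3 = 3/2 + q)
s(V) = 15*V**2/2 (s(V) = (3/2 + 6)*V**2 = 15*V**2/2)
s(-81 - 84) + 5611 = 15*(-81 - 84)**2/2 + 5611 = (15/2)*(-165)**2 + 5611 = (15/2)*27225 + 5611 = 408375/2 + 5611 = 419597/2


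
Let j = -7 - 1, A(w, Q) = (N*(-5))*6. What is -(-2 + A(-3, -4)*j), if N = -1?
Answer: 242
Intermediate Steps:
A(w, Q) = 30 (A(w, Q) = -1*(-5)*6 = 5*6 = 30)
j = -8
-(-2 + A(-3, -4)*j) = -(-2 + 30*(-8)) = -(-2 - 240) = -1*(-242) = 242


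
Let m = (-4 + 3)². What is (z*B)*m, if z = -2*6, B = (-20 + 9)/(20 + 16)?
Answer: 11/3 ≈ 3.6667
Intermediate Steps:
m = 1 (m = (-1)² = 1)
B = -11/36 ≈ -0.30556
z = -12
(z*B)*m = -12*(-11/36)*1 = (11/3)*1 = 11/3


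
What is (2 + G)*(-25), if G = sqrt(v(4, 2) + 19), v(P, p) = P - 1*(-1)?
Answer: -50 - 50*sqrt(6) ≈ -172.47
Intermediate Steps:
v(P, p) = 1 + P (v(P, p) = P + 1 = 1 + P)
G = 2*sqrt(6) (G = sqrt((1 + 4) + 19) = sqrt(5 + 19) = sqrt(24) = 2*sqrt(6) ≈ 4.8990)
(2 + G)*(-25) = (2 + 2*sqrt(6))*(-25) = -50 - 50*sqrt(6)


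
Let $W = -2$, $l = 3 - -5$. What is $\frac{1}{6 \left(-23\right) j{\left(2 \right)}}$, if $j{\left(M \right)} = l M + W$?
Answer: $- \frac{1}{1932} \approx -0.0005176$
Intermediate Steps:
$l = 8$ ($l = 3 + 5 = 8$)
$j{\left(M \right)} = -2 + 8 M$ ($j{\left(M \right)} = 8 M - 2 = -2 + 8 M$)
$\frac{1}{6 \left(-23\right) j{\left(2 \right)}} = \frac{1}{6 \left(-23\right) \left(-2 + 8 \cdot 2\right)} = \frac{1}{\left(-138\right) \left(-2 + 16\right)} = \frac{1}{\left(-138\right) 14} = \frac{1}{-1932} = - \frac{1}{1932}$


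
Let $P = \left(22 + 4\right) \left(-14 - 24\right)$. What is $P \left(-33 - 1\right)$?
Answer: $33592$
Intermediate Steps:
$P = -988$ ($P = 26 \left(-38\right) = -988$)
$P \left(-33 - 1\right) = - 988 \left(-33 - 1\right) = \left(-988\right) \left(-34\right) = 33592$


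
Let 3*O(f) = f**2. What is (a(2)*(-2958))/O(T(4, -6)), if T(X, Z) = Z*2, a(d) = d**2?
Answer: -493/2 ≈ -246.50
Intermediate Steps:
T(X, Z) = 2*Z
O(f) = f**2/3
(a(2)*(-2958))/O(T(4, -6)) = (2**2*(-2958))/(((2*(-6))**2/3)) = (4*(-2958))/(((1/3)*(-12)**2)) = -11832/((1/3)*144) = -11832/48 = -11832*1/48 = -493/2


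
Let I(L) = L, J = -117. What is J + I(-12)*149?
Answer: -1905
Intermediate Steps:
J + I(-12)*149 = -117 - 12*149 = -117 - 1788 = -1905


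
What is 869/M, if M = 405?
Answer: 869/405 ≈ 2.1457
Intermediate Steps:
869/M = 869/405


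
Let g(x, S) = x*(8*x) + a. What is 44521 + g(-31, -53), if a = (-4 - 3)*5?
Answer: 52174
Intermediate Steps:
a = -35 (a = -7*5 = -35)
g(x, S) = -35 + 8*x² (g(x, S) = x*(8*x) - 35 = 8*x² - 35 = -35 + 8*x²)
44521 + g(-31, -53) = 44521 + (-35 + 8*(-31)²) = 44521 + (-35 + 8*961) = 44521 + (-35 + 7688) = 44521 + 7653 = 52174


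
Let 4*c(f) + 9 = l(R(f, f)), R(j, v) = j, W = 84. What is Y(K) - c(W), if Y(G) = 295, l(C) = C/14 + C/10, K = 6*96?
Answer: 5873/20 ≈ 293.65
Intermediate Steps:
K = 576
l(C) = 6*C/35 (l(C) = C*(1/14) + C*(1/10) = C/14 + C/10 = 6*C/35)
c(f) = -9/4 + 3*f/70 (c(f) = -9/4 + (6*f/35)/4 = -9/4 + 3*f/70)
Y(K) - c(W) = 295 - (-9/4 + (3/70)*84) = 295 - (-9/4 + 18/5) = 295 - 1*27/20 = 295 - 27/20 = 5873/20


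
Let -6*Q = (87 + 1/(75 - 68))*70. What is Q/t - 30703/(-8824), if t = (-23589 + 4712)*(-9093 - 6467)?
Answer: 676369806847/194387946216 ≈ 3.4795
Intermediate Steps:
t = 293726120 (t = -18877*(-15560) = 293726120)
Q = -3050/3 (Q = -(87 + 1/(75 - 68))*70/6 = -(87 + 1/7)*70/6 = -(87 + ⅐)*70/6 = -305*70/21 = -⅙*6100 = -3050/3 ≈ -1016.7)
Q/t - 30703/(-8824) = -3050/3/293726120 - 30703/(-8824) = -3050/3*1/293726120 - 30703*(-1/8824) = -305/88117836 + 30703/8824 = 676369806847/194387946216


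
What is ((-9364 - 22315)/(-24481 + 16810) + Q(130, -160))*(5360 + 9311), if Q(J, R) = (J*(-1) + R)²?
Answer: 9465183130709/7671 ≈ 1.2339e+9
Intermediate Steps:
Q(J, R) = (R - J)² (Q(J, R) = (-J + R)² = (R - J)²)
((-9364 - 22315)/(-24481 + 16810) + Q(130, -160))*(5360 + 9311) = ((-9364 - 22315)/(-24481 + 16810) + (130 - 1*(-160))²)*(5360 + 9311) = (-31679/(-7671) + (130 + 160)²)*14671 = (-31679*(-1/7671) + 290²)*14671 = (31679/7671 + 84100)*14671 = (645162779/7671)*14671 = 9465183130709/7671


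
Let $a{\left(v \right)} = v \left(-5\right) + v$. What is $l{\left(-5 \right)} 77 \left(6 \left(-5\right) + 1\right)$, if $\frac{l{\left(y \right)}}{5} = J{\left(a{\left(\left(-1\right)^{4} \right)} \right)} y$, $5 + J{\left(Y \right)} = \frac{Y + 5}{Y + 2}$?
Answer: $- \frac{614075}{2} \approx -3.0704 \cdot 10^{5}$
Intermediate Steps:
$a{\left(v \right)} = - 4 v$ ($a{\left(v \right)} = - 5 v + v = - 4 v$)
$J{\left(Y \right)} = -5 + \frac{5 + Y}{2 + Y}$ ($J{\left(Y \right)} = -5 + \frac{Y + 5}{Y + 2} = -5 + \frac{5 + Y}{2 + Y}$)
$l{\left(y \right)} = - \frac{55 y}{2}$ ($l{\left(y \right)} = 5 \frac{-5 - 4 \left(- 4 \left(-1\right)^{4}\right)}{2 - 4 \left(-1\right)^{4}} y = 5 \frac{-5 - 4 \left(\left(-4\right) 1\right)}{2 - 4} y = 5 \frac{-5 - -16}{2 - 4} y = 5 \frac{-5 + 16}{-2} y = 5 \left(- \frac{1}{2}\right) 11 y = 5 \left(- \frac{11 y}{2}\right) = - \frac{55 y}{2}$)
$l{\left(-5 \right)} 77 \left(6 \left(-5\right) + 1\right) = \left(- \frac{55}{2}\right) \left(-5\right) 77 \left(6 \left(-5\right) + 1\right) = \frac{275}{2} \cdot 77 \left(-30 + 1\right) = \frac{21175}{2} \left(-29\right) = - \frac{614075}{2}$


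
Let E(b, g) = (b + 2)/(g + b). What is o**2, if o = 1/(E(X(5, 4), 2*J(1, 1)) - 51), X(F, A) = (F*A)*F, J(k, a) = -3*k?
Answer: 2209/5503716 ≈ 0.00040137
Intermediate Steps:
X(F, A) = A*F**2 (X(F, A) = (A*F)*F = A*F**2)
E(b, g) = (2 + b)/(b + g)
o = -47/2346 (o = 1/((2 + 4*5**2)/(4*5**2 + 2*(-3*1)) - 51) = 1/((2 + 4*25)/(4*25 + 2*(-3)) - 51) = 1/((2 + 100)/(100 - 6) - 51) = 1/(102/94 - 51) = 1/((1/94)*102 - 51) = 1/(51/47 - 51) = 1/(-2346/47) = -47/2346 ≈ -0.020034)
o**2 = (-47/2346)**2 = 2209/5503716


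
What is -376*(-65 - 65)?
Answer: 48880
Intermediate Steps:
-376*(-65 - 65) = -376*(-130) = 48880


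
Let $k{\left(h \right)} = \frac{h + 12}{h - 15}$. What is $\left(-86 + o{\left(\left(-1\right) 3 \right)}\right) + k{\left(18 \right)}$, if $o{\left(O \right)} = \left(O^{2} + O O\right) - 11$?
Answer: $-69$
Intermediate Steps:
$k{\left(h \right)} = \frac{12 + h}{-15 + h}$
$o{\left(O \right)} = -11 + 2 O^{2}$ ($o{\left(O \right)} = \left(O^{2} + O^{2}\right) - 11 = 2 O^{2} - 11 = -11 + 2 O^{2}$)
$\left(-86 + o{\left(\left(-1\right) 3 \right)}\right) + k{\left(18 \right)} = \left(-86 - \left(11 - 2 \left(\left(-1\right) 3\right)^{2}\right)\right) + \frac{12 + 18}{-15 + 18} = \left(-86 - \left(11 - 2 \left(-3\right)^{2}\right)\right) + \frac{1}{3} \cdot 30 = \left(-86 + \left(-11 + 2 \cdot 9\right)\right) + \frac{1}{3} \cdot 30 = \left(-86 + \left(-11 + 18\right)\right) + 10 = \left(-86 + 7\right) + 10 = -79 + 10 = -69$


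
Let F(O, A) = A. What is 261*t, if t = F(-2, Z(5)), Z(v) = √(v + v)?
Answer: 261*√10 ≈ 825.35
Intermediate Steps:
Z(v) = √2*√v (Z(v) = √(2*v) = √2*√v)
t = √10 (t = √2*√5 = √10 ≈ 3.1623)
261*t = 261*√10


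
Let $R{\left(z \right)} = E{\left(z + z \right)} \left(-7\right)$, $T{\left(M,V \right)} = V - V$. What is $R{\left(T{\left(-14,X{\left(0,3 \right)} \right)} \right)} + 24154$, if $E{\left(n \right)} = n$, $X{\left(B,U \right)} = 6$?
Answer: $24154$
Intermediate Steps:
$T{\left(M,V \right)} = 0$
$R{\left(z \right)} = - 14 z$ ($R{\left(z \right)} = \left(z + z\right) \left(-7\right) = 2 z \left(-7\right) = - 14 z$)
$R{\left(T{\left(-14,X{\left(0,3 \right)} \right)} \right)} + 24154 = \left(-14\right) 0 + 24154 = 0 + 24154 = 24154$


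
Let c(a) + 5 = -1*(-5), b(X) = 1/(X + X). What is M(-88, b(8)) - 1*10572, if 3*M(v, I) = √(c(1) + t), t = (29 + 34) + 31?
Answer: -10572 + √94/3 ≈ -10569.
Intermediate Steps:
t = 94 (t = 63 + 31 = 94)
b(X) = 1/(2*X)
c(a) = 0 (c(a) = -5 - 1*(-5) = -5 + 5 = 0)
M(v, I) = √94/3 (M(v, I) = √(0 + 94)/3 = √94/3)
M(-88, b(8)) - 1*10572 = √94/3 - 1*10572 = √94/3 - 10572 = -10572 + √94/3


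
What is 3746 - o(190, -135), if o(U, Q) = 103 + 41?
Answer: 3602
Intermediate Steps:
o(U, Q) = 144
3746 - o(190, -135) = 3746 - 1*144 = 3746 - 144 = 3602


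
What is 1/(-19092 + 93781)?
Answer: 1/74689 ≈ 1.3389e-5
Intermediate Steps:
1/(-19092 + 93781) = 1/74689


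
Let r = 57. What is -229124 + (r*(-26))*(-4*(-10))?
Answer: -288404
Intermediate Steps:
-229124 + (r*(-26))*(-4*(-10)) = -229124 + (57*(-26))*(-4*(-10)) = -229124 - 1482*40 = -229124 - 59280 = -288404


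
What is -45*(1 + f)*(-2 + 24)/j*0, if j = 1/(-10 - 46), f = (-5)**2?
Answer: 0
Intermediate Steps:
f = 25
j = -1/56 (j = 1/(-56) = -1/56 ≈ -0.017857)
-45*(1 + f)*(-2 + 24)/j*0 = -45*(1 + 25)*(-2 + 24)/(-1/56)*0 = -45*26*22*(-56)*0 = -25740*(-56)*0 = -45*(-32032)*0 = 1441440*0 = 0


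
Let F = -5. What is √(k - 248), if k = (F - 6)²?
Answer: I*√127 ≈ 11.269*I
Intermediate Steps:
k = 121 (k = (-5 - 6)² = (-11)² = 121)
√(k - 248) = √(121 - 248) = √(-127) = I*√127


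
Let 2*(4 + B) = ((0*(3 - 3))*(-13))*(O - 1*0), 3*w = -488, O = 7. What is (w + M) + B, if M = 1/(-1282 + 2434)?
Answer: -191999/1152 ≈ -166.67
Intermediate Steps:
w = -488/3 (w = (⅓)*(-488) = -488/3 ≈ -162.67)
M = 1/1152 ≈ 0.00086806
B = -4 (B = -4 + (((0*(3 - 3))*(-13))*(7 - 1*0))/2 = -4 + (((0*0)*(-13))*(7 + 0))/2 = -4 + ((0*(-13))*7)/2 = -4 + (0*7)/2 = -4 + (½)*0 = -4 + 0 = -4)
(w + M) + B = (-488/3 + 1/1152) - 4 = -187391/1152 - 4 = -191999/1152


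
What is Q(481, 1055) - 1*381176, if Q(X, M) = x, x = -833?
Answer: -382009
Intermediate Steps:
Q(X, M) = -833
Q(481, 1055) - 1*381176 = -833 - 1*381176 = -833 - 381176 = -382009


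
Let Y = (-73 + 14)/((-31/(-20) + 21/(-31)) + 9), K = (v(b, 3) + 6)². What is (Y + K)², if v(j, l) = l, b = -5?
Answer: 210883926841/37466641 ≈ 5628.6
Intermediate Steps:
K = 81 (K = (3 + 6)² = 9² = 81)
Y = -36580/6121 (Y = -59/((-31*(-1/20) + 21*(-1/31)) + 9) = -59/((31/20 - 21/31) + 9) = -59/(541/620 + 9) = -59/6121/620 = -59*620/6121 = -36580/6121 ≈ -5.9762)
(Y + K)² = (-36580/6121 + 81)² = (459221/6121)² = 210883926841/37466641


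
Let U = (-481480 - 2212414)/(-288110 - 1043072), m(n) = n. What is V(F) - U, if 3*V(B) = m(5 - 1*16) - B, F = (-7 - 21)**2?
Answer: -177728562/665591 ≈ -267.02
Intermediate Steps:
F = 784 (F = (-28)**2 = 784)
U = 1346947/665591 (U = -2693894/(-1331182) = -2693894*(-1/1331182) = 1346947/665591 ≈ 2.0237)
V(B) = -11/3 - B/3 (V(B) = ((5 - 1*16) - B)/3 = ((5 - 16) - B)/3 = (-11 - B)/3 = -11/3 - B/3)
V(F) - U = (-11/3 - 1/3*784) - 1*1346947/665591 = (-11/3 - 784/3) - 1346947/665591 = -265 - 1346947/665591 = -177728562/665591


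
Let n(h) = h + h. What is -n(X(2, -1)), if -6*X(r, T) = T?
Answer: -⅓ ≈ -0.33333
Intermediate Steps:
X(r, T) = -T/6
n(h) = 2*h
-n(X(2, -1)) = -2*(-⅙*(-1)) = -2/6 = -1*⅓ = -⅓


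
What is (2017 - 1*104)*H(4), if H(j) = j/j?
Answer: 1913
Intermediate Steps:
H(j) = 1
(2017 - 1*104)*H(4) = (2017 - 1*104)*1 = (2017 - 104)*1 = 1913*1 = 1913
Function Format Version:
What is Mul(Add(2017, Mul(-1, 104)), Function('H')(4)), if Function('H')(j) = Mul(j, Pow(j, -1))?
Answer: 1913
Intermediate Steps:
Function('H')(j) = 1
Mul(Add(2017, Mul(-1, 104)), Function('H')(4)) = Mul(Add(2017, Mul(-1, 104)), 1) = Mul(Add(2017, -104), 1) = Mul(1913, 1) = 1913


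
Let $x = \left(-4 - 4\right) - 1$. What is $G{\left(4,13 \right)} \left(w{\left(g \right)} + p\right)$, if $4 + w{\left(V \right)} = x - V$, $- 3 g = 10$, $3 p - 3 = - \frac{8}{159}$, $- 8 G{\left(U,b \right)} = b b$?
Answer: $\frac{349999}{1908} \approx 183.44$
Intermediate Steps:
$G{\left(U,b \right)} = - \frac{b^{2}}{8}$ ($G{\left(U,b \right)} = - \frac{b b}{8} = - \frac{b^{2}}{8}$)
$x = -9$ ($x = \left(-4 - 4\right) - 1 = -8 - 1 = -9$)
$p = \frac{469}{477}$ ($p = 1 + \frac{\left(-8\right) \frac{1}{159}}{3} = 1 + \frac{1}{3} \left(- \frac{8}{159}\right) = 1 - \frac{8}{477} = \frac{469}{477} \approx 0.98323$)
$g = - \frac{10}{3}$ ($g = \left(- \frac{1}{3}\right) 10 = - \frac{10}{3} \approx -3.3333$)
$w{\left(V \right)} = -13 - V$ ($w{\left(V \right)} = -4 - \left(9 + V\right) = -13 - V$)
$G{\left(4,13 \right)} \left(w{\left(g \right)} + p\right) = - \frac{13^{2}}{8} \left(\left(-13 - - \frac{10}{3}\right) + \frac{469}{477}\right) = \left(- \frac{1}{8}\right) 169 \left(\left(-13 + \frac{10}{3}\right) + \frac{469}{477}\right) = - \frac{169 \left(- \frac{29}{3} + \frac{469}{477}\right)}{8} = \left(- \frac{169}{8}\right) \left(- \frac{4142}{477}\right) = \frac{349999}{1908}$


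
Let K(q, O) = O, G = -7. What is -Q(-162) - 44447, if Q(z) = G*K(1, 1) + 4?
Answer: -44444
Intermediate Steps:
Q(z) = -3 (Q(z) = -7*1 + 4 = -7 + 4 = -3)
-Q(-162) - 44447 = -1*(-3) - 44447 = 3 - 44447 = -44444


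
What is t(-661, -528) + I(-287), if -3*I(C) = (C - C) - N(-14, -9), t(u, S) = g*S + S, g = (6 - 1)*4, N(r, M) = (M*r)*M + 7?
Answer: -34391/3 ≈ -11464.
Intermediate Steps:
N(r, M) = 7 + r*M**2 (N(r, M) = r*M**2 + 7 = 7 + r*M**2)
g = 20 (g = 5*4 = 20)
t(u, S) = 21*S (t(u, S) = 20*S + S = 21*S)
I(C) = -1127/3 (I(C) = -((C - C) - (7 - 14*(-9)**2))/3 = -(0 - (7 - 14*81))/3 = -(0 - (7 - 1134))/3 = -(0 - 1*(-1127))/3 = -(0 + 1127)/3 = -1/3*1127 = -1127/3)
t(-661, -528) + I(-287) = 21*(-528) - 1127/3 = -11088 - 1127/3 = -34391/3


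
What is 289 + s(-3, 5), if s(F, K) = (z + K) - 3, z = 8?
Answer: 299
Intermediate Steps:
s(F, K) = 5 + K (s(F, K) = (8 + K) - 3 = 5 + K)
289 + s(-3, 5) = 289 + (5 + 5) = 289 + 10 = 299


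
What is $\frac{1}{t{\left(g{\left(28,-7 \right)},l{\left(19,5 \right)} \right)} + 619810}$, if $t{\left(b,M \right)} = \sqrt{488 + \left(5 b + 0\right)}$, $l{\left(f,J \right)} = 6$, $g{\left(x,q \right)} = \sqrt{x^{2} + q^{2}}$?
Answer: $\frac{1}{619810 + \sqrt{488 + 35 \sqrt{17}}} \approx 1.6133 \cdot 10^{-6}$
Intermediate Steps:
$g{\left(x,q \right)} = \sqrt{q^{2} + x^{2}}$
$t{\left(b,M \right)} = \sqrt{488 + 5 b}$
$\frac{1}{t{\left(g{\left(28,-7 \right)},l{\left(19,5 \right)} \right)} + 619810} = \frac{1}{\sqrt{488 + 5 \sqrt{\left(-7\right)^{2} + 28^{2}}} + 619810} = \frac{1}{\sqrt{488 + 5 \sqrt{49 + 784}} + 619810} = \frac{1}{\sqrt{488 + 5 \sqrt{833}} + 619810} = \frac{1}{\sqrt{488 + 5 \cdot 7 \sqrt{17}} + 619810} = \frac{1}{\sqrt{488 + 35 \sqrt{17}} + 619810} = \frac{1}{619810 + \sqrt{488 + 35 \sqrt{17}}}$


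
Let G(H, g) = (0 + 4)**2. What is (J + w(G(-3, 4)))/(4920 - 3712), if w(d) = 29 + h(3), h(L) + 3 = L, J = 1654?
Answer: 1683/1208 ≈ 1.3932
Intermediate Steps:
h(L) = -3 + L
G(H, g) = 16 (G(H, g) = 4**2 = 16)
w(d) = 29 (w(d) = 29 + (-3 + 3) = 29 + 0 = 29)
(J + w(G(-3, 4)))/(4920 - 3712) = (1654 + 29)/(4920 - 3712) = 1683/1208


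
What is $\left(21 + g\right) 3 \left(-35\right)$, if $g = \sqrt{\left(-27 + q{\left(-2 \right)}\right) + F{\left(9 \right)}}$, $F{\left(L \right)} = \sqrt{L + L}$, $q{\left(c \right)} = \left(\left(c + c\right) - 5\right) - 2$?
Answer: $-2205 - 105 i \sqrt{38 - 3 \sqrt{2}} \approx -2205.0 - 610.06 i$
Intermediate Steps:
$q{\left(c \right)} = -7 + 2 c$ ($q{\left(c \right)} = \left(2 c - 5\right) - 2 = \left(-5 + 2 c\right) - 2 = -7 + 2 c$)
$F{\left(L \right)} = \sqrt{2} \sqrt{L}$ ($F{\left(L \right)} = \sqrt{2 L} = \sqrt{2} \sqrt{L}$)
$g = \sqrt{-38 + 3 \sqrt{2}}$ ($g = \sqrt{\left(-27 + \left(-7 + 2 \left(-2\right)\right)\right) + \sqrt{2} \sqrt{9}} = \sqrt{\left(-27 - 11\right) + \sqrt{2} \cdot 3} = \sqrt{\left(-27 - 11\right) + 3 \sqrt{2}} = \sqrt{-38 + 3 \sqrt{2}} \approx 5.8101 i$)
$\left(21 + g\right) 3 \left(-35\right) = \left(21 + \sqrt{-38 + 3 \sqrt{2}}\right) 3 \left(-35\right) = \left(21 + \sqrt{-38 + 3 \sqrt{2}}\right) \left(-105\right) = -2205 - 105 \sqrt{-38 + 3 \sqrt{2}}$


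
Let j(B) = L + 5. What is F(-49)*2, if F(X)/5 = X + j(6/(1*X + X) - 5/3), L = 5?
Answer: -390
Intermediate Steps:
j(B) = 10 (j(B) = 5 + 5 = 10)
F(X) = 50 + 5*X (F(X) = 5*(X + 10) = 5*(10 + X) = 50 + 5*X)
F(-49)*2 = (50 + 5*(-49))*2 = (50 - 245)*2 = -195*2 = -390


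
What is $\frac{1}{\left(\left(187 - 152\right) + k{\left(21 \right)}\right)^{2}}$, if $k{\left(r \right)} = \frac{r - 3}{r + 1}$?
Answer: $\frac{121}{155236} \approx 0.00077946$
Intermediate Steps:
$k{\left(r \right)} = \frac{-3 + r}{1 + r}$
$\frac{1}{\left(\left(187 - 152\right) + k{\left(21 \right)}\right)^{2}} = \frac{1}{\left(\left(187 - 152\right) + \frac{-3 + 21}{1 + 21}\right)^{2}} = \frac{1}{\left(\left(187 - 152\right) + \frac{1}{22} \cdot 18\right)^{2}} = \frac{1}{\left(35 + \frac{1}{22} \cdot 18\right)^{2}} = \frac{1}{\left(35 + \frac{9}{11}\right)^{2}} = \frac{1}{\left(\frac{394}{11}\right)^{2}} = \frac{1}{\frac{155236}{121}} = \frac{121}{155236}$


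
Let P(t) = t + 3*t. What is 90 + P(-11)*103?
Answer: -4442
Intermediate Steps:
P(t) = 4*t
90 + P(-11)*103 = 90 + (4*(-11))*103 = 90 - 44*103 = 90 - 4532 = -4442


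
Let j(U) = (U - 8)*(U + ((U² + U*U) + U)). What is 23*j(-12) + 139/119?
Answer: -14451221/119 ≈ -1.2144e+5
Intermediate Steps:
j(U) = (-8 + U)*(2*U + 2*U²) (j(U) = (-8 + U)*(U + ((U² + U²) + U)) = (-8 + U)*(U + (2*U² + U)) = (-8 + U)*(U + (U + 2*U²)) = (-8 + U)*(2*U + 2*U²))
23*j(-12) + 139/119 = 23*(2*(-12)*(-8 + (-12)² - 7*(-12))) + 139/119 = 23*(2*(-12)*(-8 + 144 + 84)) + 139*(1/119) = 23*(2*(-12)*220) + 139/119 = 23*(-5280) + 139/119 = -121440 + 139/119 = -14451221/119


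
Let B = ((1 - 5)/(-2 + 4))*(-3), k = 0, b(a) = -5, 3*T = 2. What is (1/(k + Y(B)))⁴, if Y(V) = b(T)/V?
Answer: 1296/625 ≈ 2.0736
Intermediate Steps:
T = ⅔ (T = (⅓)*2 = ⅔ ≈ 0.66667)
B = 6 (B = -4/2*(-3) = -4*½*(-3) = -2*(-3) = 6)
Y(V) = -5/V
(1/(k + Y(B)))⁴ = (1/(0 - 5/6))⁴ = (1/(0 - 5*⅙))⁴ = (1/(0 - ⅚))⁴ = (1/(-⅚))⁴ = (-6/5)⁴ = 1296/625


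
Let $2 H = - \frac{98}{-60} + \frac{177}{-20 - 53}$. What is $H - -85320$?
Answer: $\frac{373699867}{4380} \approx 85320.0$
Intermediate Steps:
$H = - \frac{1733}{4380}$ ($H = \frac{- \frac{98}{-60} + \frac{177}{-20 - 53}}{2} = \frac{\left(-98\right) \left(- \frac{1}{60}\right) + \frac{177}{-73}}{2} = \frac{\frac{49}{30} + 177 \left(- \frac{1}{73}\right)}{2} = \frac{\frac{49}{30} - \frac{177}{73}}{2} = \frac{1}{2} \left(- \frac{1733}{2190}\right) = - \frac{1733}{4380} \approx -0.39566$)
$H - -85320 = - \frac{1733}{4380} - -85320 = - \frac{1733}{4380} + 85320 = \frac{373699867}{4380}$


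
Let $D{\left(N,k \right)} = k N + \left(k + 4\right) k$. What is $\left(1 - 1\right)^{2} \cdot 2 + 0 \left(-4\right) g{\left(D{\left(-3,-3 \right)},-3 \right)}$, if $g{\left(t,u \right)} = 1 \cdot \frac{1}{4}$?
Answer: $0$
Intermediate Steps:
$D{\left(N,k \right)} = N k + k \left(4 + k\right)$ ($D{\left(N,k \right)} = N k + \left(4 + k\right) k = N k + k \left(4 + k\right)$)
$g{\left(t,u \right)} = \frac{1}{4}$ ($g{\left(t,u \right)} = 1 \cdot \frac{1}{4} = \frac{1}{4}$)
$\left(1 - 1\right)^{2} \cdot 2 + 0 \left(-4\right) g{\left(D{\left(-3,-3 \right)},-3 \right)} = \left(1 - 1\right)^{2} \cdot 2 + 0 \left(-4\right) \frac{1}{4} = 0^{2} \cdot 2 + 0 \cdot \frac{1}{4} = 0 \cdot 2 + 0 = 0 + 0 = 0$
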